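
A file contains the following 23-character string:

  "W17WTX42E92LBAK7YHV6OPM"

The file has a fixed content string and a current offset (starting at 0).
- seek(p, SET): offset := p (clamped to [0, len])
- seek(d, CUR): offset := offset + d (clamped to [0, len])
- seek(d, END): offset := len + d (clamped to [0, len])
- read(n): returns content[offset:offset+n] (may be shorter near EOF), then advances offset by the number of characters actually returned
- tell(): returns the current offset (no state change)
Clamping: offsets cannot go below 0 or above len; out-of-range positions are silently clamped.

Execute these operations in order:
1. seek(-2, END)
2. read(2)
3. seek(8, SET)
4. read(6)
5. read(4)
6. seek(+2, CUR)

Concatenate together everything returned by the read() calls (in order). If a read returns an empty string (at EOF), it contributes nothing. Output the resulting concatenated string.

Answer: PME92LBAK7YH

Derivation:
After 1 (seek(-2, END)): offset=21
After 2 (read(2)): returned 'PM', offset=23
After 3 (seek(8, SET)): offset=8
After 4 (read(6)): returned 'E92LBA', offset=14
After 5 (read(4)): returned 'K7YH', offset=18
After 6 (seek(+2, CUR)): offset=20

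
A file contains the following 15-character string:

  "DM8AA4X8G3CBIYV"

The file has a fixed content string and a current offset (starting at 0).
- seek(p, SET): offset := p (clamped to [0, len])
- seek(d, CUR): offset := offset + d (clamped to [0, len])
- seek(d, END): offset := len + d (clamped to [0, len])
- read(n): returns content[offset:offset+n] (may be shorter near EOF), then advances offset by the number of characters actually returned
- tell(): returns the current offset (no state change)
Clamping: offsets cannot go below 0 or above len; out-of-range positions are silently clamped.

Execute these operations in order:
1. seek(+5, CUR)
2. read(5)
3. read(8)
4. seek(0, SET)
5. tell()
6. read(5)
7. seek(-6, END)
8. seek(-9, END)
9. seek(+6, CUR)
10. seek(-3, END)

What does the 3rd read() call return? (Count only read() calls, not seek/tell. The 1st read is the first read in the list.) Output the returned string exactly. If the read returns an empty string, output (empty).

After 1 (seek(+5, CUR)): offset=5
After 2 (read(5)): returned '4X8G3', offset=10
After 3 (read(8)): returned 'CBIYV', offset=15
After 4 (seek(0, SET)): offset=0
After 5 (tell()): offset=0
After 6 (read(5)): returned 'DM8AA', offset=5
After 7 (seek(-6, END)): offset=9
After 8 (seek(-9, END)): offset=6
After 9 (seek(+6, CUR)): offset=12
After 10 (seek(-3, END)): offset=12

Answer: DM8AA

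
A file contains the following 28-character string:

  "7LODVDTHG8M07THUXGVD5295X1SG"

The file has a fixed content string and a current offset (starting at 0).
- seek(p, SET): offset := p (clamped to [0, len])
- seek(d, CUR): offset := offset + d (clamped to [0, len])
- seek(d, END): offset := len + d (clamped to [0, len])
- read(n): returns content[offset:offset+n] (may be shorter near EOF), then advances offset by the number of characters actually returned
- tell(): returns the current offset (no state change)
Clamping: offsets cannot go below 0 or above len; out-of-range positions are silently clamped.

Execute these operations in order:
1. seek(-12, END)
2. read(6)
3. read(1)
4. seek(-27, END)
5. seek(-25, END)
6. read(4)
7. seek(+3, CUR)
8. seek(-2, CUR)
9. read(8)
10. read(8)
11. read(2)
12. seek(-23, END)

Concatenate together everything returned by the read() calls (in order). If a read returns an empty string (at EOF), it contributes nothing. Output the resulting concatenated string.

Answer: XGVD529DVDTG8M07THUXGVD5295X1

Derivation:
After 1 (seek(-12, END)): offset=16
After 2 (read(6)): returned 'XGVD52', offset=22
After 3 (read(1)): returned '9', offset=23
After 4 (seek(-27, END)): offset=1
After 5 (seek(-25, END)): offset=3
After 6 (read(4)): returned 'DVDT', offset=7
After 7 (seek(+3, CUR)): offset=10
After 8 (seek(-2, CUR)): offset=8
After 9 (read(8)): returned 'G8M07THU', offset=16
After 10 (read(8)): returned 'XGVD5295', offset=24
After 11 (read(2)): returned 'X1', offset=26
After 12 (seek(-23, END)): offset=5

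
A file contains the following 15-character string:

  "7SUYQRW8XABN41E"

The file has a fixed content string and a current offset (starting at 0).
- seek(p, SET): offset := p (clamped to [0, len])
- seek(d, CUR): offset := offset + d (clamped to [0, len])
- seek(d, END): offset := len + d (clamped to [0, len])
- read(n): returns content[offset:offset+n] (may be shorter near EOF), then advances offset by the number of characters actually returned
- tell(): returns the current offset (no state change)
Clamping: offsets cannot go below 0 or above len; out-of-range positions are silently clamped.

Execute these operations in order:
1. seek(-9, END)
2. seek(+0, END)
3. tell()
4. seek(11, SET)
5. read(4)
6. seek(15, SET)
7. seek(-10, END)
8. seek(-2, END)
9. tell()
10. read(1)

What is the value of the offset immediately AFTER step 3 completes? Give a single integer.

After 1 (seek(-9, END)): offset=6
After 2 (seek(+0, END)): offset=15
After 3 (tell()): offset=15

Answer: 15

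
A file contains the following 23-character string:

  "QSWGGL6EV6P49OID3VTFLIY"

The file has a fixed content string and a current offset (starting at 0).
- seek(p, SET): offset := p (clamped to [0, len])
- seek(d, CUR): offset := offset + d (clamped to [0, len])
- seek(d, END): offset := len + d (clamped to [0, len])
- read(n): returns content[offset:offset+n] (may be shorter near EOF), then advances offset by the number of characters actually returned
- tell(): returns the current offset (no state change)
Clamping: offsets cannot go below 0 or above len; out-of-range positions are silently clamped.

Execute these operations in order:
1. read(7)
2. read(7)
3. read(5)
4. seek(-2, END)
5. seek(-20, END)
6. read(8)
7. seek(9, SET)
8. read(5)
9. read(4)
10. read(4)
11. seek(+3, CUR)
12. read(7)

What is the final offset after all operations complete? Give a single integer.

Answer: 23

Derivation:
After 1 (read(7)): returned 'QSWGGL6', offset=7
After 2 (read(7)): returned 'EV6P49O', offset=14
After 3 (read(5)): returned 'ID3VT', offset=19
After 4 (seek(-2, END)): offset=21
After 5 (seek(-20, END)): offset=3
After 6 (read(8)): returned 'GGL6EV6P', offset=11
After 7 (seek(9, SET)): offset=9
After 8 (read(5)): returned '6P49O', offset=14
After 9 (read(4)): returned 'ID3V', offset=18
After 10 (read(4)): returned 'TFLI', offset=22
After 11 (seek(+3, CUR)): offset=23
After 12 (read(7)): returned '', offset=23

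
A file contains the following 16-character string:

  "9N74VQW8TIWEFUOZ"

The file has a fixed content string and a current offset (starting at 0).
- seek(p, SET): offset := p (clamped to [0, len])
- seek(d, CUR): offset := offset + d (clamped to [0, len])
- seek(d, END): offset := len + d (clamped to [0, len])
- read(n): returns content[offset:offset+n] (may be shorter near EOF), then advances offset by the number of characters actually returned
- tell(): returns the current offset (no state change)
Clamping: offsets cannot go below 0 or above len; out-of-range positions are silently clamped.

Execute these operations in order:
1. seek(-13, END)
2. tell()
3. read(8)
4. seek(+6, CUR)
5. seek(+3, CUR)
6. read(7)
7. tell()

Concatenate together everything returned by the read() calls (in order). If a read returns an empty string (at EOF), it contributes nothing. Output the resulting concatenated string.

Answer: 4VQW8TIW

Derivation:
After 1 (seek(-13, END)): offset=3
After 2 (tell()): offset=3
After 3 (read(8)): returned '4VQW8TIW', offset=11
After 4 (seek(+6, CUR)): offset=16
After 5 (seek(+3, CUR)): offset=16
After 6 (read(7)): returned '', offset=16
After 7 (tell()): offset=16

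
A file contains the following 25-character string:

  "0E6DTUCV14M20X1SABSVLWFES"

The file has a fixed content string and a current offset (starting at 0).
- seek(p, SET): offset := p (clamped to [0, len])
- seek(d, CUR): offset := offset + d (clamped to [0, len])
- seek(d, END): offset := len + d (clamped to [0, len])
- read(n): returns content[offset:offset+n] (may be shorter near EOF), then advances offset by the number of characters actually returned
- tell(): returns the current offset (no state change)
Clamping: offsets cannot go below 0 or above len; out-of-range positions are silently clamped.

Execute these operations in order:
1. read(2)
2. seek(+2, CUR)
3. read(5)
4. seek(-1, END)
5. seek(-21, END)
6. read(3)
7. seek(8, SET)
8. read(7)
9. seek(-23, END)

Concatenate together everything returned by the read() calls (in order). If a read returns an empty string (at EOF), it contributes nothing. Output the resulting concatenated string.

Answer: 0ETUCV1TUC14M20X1

Derivation:
After 1 (read(2)): returned '0E', offset=2
After 2 (seek(+2, CUR)): offset=4
After 3 (read(5)): returned 'TUCV1', offset=9
After 4 (seek(-1, END)): offset=24
After 5 (seek(-21, END)): offset=4
After 6 (read(3)): returned 'TUC', offset=7
After 7 (seek(8, SET)): offset=8
After 8 (read(7)): returned '14M20X1', offset=15
After 9 (seek(-23, END)): offset=2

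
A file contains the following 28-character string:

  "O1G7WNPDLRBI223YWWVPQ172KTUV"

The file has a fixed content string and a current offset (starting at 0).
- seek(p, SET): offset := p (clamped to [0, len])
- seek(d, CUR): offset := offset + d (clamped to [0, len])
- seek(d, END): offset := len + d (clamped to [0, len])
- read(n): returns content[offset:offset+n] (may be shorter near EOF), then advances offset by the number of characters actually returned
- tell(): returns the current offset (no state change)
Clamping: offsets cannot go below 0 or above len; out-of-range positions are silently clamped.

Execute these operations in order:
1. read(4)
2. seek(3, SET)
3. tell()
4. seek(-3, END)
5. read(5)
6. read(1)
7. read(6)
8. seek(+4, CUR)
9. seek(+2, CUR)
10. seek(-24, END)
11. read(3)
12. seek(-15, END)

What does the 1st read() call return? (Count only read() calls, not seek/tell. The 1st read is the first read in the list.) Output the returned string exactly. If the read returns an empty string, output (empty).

Answer: O1G7

Derivation:
After 1 (read(4)): returned 'O1G7', offset=4
After 2 (seek(3, SET)): offset=3
After 3 (tell()): offset=3
After 4 (seek(-3, END)): offset=25
After 5 (read(5)): returned 'TUV', offset=28
After 6 (read(1)): returned '', offset=28
After 7 (read(6)): returned '', offset=28
After 8 (seek(+4, CUR)): offset=28
After 9 (seek(+2, CUR)): offset=28
After 10 (seek(-24, END)): offset=4
After 11 (read(3)): returned 'WNP', offset=7
After 12 (seek(-15, END)): offset=13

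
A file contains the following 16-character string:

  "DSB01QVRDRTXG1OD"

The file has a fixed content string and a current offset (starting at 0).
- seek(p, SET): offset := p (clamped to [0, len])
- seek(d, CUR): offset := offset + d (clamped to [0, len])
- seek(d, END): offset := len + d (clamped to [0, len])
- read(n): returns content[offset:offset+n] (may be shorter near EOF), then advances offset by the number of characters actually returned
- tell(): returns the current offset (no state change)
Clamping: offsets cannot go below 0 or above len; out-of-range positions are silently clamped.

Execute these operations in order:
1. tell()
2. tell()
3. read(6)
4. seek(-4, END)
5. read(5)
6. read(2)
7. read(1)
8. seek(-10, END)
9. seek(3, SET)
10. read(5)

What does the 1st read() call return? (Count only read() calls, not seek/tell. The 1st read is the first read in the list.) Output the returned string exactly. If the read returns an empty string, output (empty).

Answer: DSB01Q

Derivation:
After 1 (tell()): offset=0
After 2 (tell()): offset=0
After 3 (read(6)): returned 'DSB01Q', offset=6
After 4 (seek(-4, END)): offset=12
After 5 (read(5)): returned 'G1OD', offset=16
After 6 (read(2)): returned '', offset=16
After 7 (read(1)): returned '', offset=16
After 8 (seek(-10, END)): offset=6
After 9 (seek(3, SET)): offset=3
After 10 (read(5)): returned '01QVR', offset=8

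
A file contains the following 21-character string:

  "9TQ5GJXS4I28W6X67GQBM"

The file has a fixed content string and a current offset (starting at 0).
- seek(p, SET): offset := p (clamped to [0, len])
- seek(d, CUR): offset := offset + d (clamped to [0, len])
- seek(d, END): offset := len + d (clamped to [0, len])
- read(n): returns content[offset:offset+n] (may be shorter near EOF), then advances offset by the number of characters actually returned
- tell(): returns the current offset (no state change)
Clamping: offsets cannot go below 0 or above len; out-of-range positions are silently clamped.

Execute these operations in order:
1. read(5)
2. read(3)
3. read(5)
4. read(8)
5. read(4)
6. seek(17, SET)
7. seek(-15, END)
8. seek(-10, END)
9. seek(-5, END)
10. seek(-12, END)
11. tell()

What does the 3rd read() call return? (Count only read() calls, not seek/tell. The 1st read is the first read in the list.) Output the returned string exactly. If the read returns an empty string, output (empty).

After 1 (read(5)): returned '9TQ5G', offset=5
After 2 (read(3)): returned 'JXS', offset=8
After 3 (read(5)): returned '4I28W', offset=13
After 4 (read(8)): returned '6X67GQBM', offset=21
After 5 (read(4)): returned '', offset=21
After 6 (seek(17, SET)): offset=17
After 7 (seek(-15, END)): offset=6
After 8 (seek(-10, END)): offset=11
After 9 (seek(-5, END)): offset=16
After 10 (seek(-12, END)): offset=9
After 11 (tell()): offset=9

Answer: 4I28W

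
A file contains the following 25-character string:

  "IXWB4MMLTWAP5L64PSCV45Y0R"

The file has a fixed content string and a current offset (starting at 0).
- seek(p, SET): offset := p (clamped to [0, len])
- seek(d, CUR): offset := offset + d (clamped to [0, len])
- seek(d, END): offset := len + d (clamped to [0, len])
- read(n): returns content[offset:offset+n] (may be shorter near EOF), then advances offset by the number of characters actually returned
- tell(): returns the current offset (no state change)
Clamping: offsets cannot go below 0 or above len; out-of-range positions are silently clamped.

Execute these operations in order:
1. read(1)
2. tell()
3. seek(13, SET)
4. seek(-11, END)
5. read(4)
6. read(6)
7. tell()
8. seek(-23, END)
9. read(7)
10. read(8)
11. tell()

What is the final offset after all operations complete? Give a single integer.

Answer: 17

Derivation:
After 1 (read(1)): returned 'I', offset=1
After 2 (tell()): offset=1
After 3 (seek(13, SET)): offset=13
After 4 (seek(-11, END)): offset=14
After 5 (read(4)): returned '64PS', offset=18
After 6 (read(6)): returned 'CV45Y0', offset=24
After 7 (tell()): offset=24
After 8 (seek(-23, END)): offset=2
After 9 (read(7)): returned 'WB4MMLT', offset=9
After 10 (read(8)): returned 'WAP5L64P', offset=17
After 11 (tell()): offset=17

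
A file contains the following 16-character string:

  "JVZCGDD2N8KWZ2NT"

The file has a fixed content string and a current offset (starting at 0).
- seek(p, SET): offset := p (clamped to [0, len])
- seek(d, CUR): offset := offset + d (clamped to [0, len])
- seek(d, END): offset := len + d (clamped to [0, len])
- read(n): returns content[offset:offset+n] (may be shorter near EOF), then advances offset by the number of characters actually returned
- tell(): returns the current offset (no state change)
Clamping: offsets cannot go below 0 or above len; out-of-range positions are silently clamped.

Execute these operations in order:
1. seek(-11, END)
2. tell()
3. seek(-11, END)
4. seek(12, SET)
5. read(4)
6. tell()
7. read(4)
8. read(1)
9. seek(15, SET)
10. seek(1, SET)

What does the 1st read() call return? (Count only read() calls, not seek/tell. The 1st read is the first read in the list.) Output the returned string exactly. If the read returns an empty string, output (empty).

Answer: Z2NT

Derivation:
After 1 (seek(-11, END)): offset=5
After 2 (tell()): offset=5
After 3 (seek(-11, END)): offset=5
After 4 (seek(12, SET)): offset=12
After 5 (read(4)): returned 'Z2NT', offset=16
After 6 (tell()): offset=16
After 7 (read(4)): returned '', offset=16
After 8 (read(1)): returned '', offset=16
After 9 (seek(15, SET)): offset=15
After 10 (seek(1, SET)): offset=1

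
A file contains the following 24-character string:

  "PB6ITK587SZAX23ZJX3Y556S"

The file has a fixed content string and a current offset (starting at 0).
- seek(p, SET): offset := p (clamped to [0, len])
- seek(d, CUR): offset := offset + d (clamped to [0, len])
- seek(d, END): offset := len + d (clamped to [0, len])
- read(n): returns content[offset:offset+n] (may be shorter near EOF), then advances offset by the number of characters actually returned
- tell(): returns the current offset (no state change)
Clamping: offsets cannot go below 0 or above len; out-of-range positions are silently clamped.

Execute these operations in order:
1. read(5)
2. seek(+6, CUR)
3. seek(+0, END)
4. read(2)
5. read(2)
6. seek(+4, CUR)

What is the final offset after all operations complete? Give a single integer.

After 1 (read(5)): returned 'PB6IT', offset=5
After 2 (seek(+6, CUR)): offset=11
After 3 (seek(+0, END)): offset=24
After 4 (read(2)): returned '', offset=24
After 5 (read(2)): returned '', offset=24
After 6 (seek(+4, CUR)): offset=24

Answer: 24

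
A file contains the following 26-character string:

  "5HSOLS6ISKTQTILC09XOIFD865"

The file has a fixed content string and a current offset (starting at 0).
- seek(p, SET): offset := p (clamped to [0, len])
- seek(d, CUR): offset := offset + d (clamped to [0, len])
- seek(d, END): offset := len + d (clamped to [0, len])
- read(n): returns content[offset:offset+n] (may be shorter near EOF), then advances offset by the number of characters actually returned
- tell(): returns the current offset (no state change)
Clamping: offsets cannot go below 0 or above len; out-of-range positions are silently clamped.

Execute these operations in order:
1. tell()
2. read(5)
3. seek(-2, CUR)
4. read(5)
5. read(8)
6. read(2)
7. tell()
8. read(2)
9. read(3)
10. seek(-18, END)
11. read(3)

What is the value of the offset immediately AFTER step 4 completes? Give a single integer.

After 1 (tell()): offset=0
After 2 (read(5)): returned '5HSOL', offset=5
After 3 (seek(-2, CUR)): offset=3
After 4 (read(5)): returned 'OLS6I', offset=8

Answer: 8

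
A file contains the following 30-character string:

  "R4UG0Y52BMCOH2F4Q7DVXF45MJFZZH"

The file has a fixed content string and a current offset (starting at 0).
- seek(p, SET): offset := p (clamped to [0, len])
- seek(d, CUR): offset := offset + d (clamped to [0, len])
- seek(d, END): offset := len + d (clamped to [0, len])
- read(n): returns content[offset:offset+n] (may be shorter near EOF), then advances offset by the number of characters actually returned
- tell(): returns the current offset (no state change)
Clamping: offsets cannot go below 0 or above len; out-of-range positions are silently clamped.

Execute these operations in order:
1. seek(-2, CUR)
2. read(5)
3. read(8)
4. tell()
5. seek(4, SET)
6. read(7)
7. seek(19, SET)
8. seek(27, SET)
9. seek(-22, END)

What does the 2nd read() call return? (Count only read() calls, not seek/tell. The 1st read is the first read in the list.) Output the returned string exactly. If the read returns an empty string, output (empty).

After 1 (seek(-2, CUR)): offset=0
After 2 (read(5)): returned 'R4UG0', offset=5
After 3 (read(8)): returned 'Y52BMCOH', offset=13
After 4 (tell()): offset=13
After 5 (seek(4, SET)): offset=4
After 6 (read(7)): returned '0Y52BMC', offset=11
After 7 (seek(19, SET)): offset=19
After 8 (seek(27, SET)): offset=27
After 9 (seek(-22, END)): offset=8

Answer: Y52BMCOH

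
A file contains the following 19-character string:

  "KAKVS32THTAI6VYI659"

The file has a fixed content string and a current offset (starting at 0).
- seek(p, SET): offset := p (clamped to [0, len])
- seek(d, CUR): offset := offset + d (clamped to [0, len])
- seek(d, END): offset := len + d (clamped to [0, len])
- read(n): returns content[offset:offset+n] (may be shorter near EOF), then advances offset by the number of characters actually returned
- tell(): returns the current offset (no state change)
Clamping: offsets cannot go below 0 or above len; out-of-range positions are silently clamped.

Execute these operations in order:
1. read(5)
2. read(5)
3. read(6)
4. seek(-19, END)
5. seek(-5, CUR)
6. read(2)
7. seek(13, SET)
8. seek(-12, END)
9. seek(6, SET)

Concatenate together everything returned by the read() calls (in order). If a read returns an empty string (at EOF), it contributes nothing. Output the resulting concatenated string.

After 1 (read(5)): returned 'KAKVS', offset=5
After 2 (read(5)): returned '32THT', offset=10
After 3 (read(6)): returned 'AI6VYI', offset=16
After 4 (seek(-19, END)): offset=0
After 5 (seek(-5, CUR)): offset=0
After 6 (read(2)): returned 'KA', offset=2
After 7 (seek(13, SET)): offset=13
After 8 (seek(-12, END)): offset=7
After 9 (seek(6, SET)): offset=6

Answer: KAKVS32THTAI6VYIKA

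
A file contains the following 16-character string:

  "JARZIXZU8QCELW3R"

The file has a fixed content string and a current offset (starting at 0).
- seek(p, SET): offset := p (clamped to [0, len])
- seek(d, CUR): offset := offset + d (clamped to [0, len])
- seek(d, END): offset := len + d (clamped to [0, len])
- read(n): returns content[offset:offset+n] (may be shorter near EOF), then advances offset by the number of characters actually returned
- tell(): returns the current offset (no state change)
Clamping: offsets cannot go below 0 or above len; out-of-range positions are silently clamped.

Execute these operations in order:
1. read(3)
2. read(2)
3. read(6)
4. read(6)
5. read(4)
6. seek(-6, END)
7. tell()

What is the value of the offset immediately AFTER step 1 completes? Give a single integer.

Answer: 3

Derivation:
After 1 (read(3)): returned 'JAR', offset=3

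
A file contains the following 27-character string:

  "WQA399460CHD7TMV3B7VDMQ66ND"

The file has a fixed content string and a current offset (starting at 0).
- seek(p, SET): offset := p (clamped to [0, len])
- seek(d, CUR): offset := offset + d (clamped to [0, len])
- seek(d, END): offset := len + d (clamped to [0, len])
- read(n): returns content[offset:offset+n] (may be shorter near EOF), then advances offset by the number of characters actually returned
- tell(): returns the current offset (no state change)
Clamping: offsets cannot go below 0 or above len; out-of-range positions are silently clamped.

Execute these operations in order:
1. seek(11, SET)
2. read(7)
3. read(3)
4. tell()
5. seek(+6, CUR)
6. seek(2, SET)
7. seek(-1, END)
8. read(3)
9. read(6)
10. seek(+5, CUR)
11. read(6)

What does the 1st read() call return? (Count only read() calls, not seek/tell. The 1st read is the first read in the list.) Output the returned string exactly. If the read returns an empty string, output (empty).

Answer: D7TMV3B

Derivation:
After 1 (seek(11, SET)): offset=11
After 2 (read(7)): returned 'D7TMV3B', offset=18
After 3 (read(3)): returned '7VD', offset=21
After 4 (tell()): offset=21
After 5 (seek(+6, CUR)): offset=27
After 6 (seek(2, SET)): offset=2
After 7 (seek(-1, END)): offset=26
After 8 (read(3)): returned 'D', offset=27
After 9 (read(6)): returned '', offset=27
After 10 (seek(+5, CUR)): offset=27
After 11 (read(6)): returned '', offset=27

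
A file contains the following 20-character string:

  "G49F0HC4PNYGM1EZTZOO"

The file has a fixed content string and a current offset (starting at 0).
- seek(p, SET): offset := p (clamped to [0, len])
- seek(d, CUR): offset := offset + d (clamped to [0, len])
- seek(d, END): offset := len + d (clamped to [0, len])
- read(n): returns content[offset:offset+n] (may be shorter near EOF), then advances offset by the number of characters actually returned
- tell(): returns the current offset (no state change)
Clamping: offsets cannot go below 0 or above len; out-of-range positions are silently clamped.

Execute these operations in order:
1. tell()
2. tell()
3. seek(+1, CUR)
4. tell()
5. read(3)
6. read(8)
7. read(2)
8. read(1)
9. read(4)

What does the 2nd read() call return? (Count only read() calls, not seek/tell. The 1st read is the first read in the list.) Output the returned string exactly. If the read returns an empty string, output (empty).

After 1 (tell()): offset=0
After 2 (tell()): offset=0
After 3 (seek(+1, CUR)): offset=1
After 4 (tell()): offset=1
After 5 (read(3)): returned '49F', offset=4
After 6 (read(8)): returned '0HC4PNYG', offset=12
After 7 (read(2)): returned 'M1', offset=14
After 8 (read(1)): returned 'E', offset=15
After 9 (read(4)): returned 'ZTZO', offset=19

Answer: 0HC4PNYG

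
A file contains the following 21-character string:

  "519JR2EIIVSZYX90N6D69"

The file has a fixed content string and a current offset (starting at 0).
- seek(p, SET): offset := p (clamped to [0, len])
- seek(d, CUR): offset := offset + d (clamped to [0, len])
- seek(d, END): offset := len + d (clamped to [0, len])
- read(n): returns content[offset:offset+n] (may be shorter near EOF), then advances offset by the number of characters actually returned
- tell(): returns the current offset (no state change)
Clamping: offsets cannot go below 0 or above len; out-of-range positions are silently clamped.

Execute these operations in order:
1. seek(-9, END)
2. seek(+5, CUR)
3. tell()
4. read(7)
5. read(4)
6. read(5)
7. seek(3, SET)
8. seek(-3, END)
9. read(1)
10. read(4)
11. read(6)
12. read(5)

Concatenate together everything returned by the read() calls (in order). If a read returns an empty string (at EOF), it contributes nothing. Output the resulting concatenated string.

Answer: 6D69D69

Derivation:
After 1 (seek(-9, END)): offset=12
After 2 (seek(+5, CUR)): offset=17
After 3 (tell()): offset=17
After 4 (read(7)): returned '6D69', offset=21
After 5 (read(4)): returned '', offset=21
After 6 (read(5)): returned '', offset=21
After 7 (seek(3, SET)): offset=3
After 8 (seek(-3, END)): offset=18
After 9 (read(1)): returned 'D', offset=19
After 10 (read(4)): returned '69', offset=21
After 11 (read(6)): returned '', offset=21
After 12 (read(5)): returned '', offset=21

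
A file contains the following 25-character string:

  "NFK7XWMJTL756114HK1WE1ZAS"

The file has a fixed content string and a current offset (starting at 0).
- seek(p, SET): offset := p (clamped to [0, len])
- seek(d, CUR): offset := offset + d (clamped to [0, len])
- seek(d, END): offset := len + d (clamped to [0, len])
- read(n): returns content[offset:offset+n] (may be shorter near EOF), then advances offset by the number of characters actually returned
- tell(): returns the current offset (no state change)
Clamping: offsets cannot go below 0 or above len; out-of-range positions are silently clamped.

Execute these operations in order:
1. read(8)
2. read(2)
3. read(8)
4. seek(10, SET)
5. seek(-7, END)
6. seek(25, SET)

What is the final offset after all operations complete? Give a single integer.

Answer: 25

Derivation:
After 1 (read(8)): returned 'NFK7XWMJ', offset=8
After 2 (read(2)): returned 'TL', offset=10
After 3 (read(8)): returned '756114HK', offset=18
After 4 (seek(10, SET)): offset=10
After 5 (seek(-7, END)): offset=18
After 6 (seek(25, SET)): offset=25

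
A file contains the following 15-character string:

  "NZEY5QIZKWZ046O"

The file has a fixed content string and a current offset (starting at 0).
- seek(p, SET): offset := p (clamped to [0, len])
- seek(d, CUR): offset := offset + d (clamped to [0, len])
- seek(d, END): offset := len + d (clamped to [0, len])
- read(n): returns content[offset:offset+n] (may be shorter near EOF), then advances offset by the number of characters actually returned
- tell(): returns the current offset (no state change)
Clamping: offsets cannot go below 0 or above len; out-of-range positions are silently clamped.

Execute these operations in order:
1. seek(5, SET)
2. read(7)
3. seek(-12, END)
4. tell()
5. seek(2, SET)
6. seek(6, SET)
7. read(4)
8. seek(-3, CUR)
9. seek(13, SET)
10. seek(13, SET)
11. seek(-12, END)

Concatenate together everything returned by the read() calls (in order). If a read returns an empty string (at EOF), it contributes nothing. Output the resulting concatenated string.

Answer: QIZKWZ0IZKW

Derivation:
After 1 (seek(5, SET)): offset=5
After 2 (read(7)): returned 'QIZKWZ0', offset=12
After 3 (seek(-12, END)): offset=3
After 4 (tell()): offset=3
After 5 (seek(2, SET)): offset=2
After 6 (seek(6, SET)): offset=6
After 7 (read(4)): returned 'IZKW', offset=10
After 8 (seek(-3, CUR)): offset=7
After 9 (seek(13, SET)): offset=13
After 10 (seek(13, SET)): offset=13
After 11 (seek(-12, END)): offset=3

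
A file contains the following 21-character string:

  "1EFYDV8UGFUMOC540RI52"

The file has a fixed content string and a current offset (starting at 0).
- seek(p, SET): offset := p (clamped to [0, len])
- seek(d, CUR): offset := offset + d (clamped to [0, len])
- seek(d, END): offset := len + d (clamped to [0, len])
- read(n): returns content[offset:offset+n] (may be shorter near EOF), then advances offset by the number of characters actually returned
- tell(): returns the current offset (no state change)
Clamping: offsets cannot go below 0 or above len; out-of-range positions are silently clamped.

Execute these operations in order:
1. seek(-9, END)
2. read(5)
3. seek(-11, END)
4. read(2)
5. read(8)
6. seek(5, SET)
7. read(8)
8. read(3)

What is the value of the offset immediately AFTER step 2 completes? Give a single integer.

After 1 (seek(-9, END)): offset=12
After 2 (read(5)): returned 'OC540', offset=17

Answer: 17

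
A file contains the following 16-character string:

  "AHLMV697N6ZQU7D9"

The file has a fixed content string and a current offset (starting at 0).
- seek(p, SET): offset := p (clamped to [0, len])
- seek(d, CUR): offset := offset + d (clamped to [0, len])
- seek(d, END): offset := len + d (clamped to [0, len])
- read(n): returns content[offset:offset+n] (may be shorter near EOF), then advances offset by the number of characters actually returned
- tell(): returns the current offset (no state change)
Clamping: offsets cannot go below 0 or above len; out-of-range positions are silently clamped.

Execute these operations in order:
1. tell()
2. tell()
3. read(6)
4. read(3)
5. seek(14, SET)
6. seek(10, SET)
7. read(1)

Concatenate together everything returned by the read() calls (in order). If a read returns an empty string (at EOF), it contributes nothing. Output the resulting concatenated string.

Answer: AHLMV697NZ

Derivation:
After 1 (tell()): offset=0
After 2 (tell()): offset=0
After 3 (read(6)): returned 'AHLMV6', offset=6
After 4 (read(3)): returned '97N', offset=9
After 5 (seek(14, SET)): offset=14
After 6 (seek(10, SET)): offset=10
After 7 (read(1)): returned 'Z', offset=11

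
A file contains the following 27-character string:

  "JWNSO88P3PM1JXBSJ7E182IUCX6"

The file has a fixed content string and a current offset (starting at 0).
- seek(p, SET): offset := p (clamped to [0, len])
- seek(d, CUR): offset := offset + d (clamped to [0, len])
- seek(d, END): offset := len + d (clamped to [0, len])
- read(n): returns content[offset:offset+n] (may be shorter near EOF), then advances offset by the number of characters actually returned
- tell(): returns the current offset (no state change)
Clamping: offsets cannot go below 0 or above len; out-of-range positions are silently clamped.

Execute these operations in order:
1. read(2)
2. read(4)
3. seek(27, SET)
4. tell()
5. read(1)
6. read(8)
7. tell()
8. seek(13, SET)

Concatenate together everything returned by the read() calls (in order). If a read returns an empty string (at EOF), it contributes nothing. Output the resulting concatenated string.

After 1 (read(2)): returned 'JW', offset=2
After 2 (read(4)): returned 'NSO8', offset=6
After 3 (seek(27, SET)): offset=27
After 4 (tell()): offset=27
After 5 (read(1)): returned '', offset=27
After 6 (read(8)): returned '', offset=27
After 7 (tell()): offset=27
After 8 (seek(13, SET)): offset=13

Answer: JWNSO8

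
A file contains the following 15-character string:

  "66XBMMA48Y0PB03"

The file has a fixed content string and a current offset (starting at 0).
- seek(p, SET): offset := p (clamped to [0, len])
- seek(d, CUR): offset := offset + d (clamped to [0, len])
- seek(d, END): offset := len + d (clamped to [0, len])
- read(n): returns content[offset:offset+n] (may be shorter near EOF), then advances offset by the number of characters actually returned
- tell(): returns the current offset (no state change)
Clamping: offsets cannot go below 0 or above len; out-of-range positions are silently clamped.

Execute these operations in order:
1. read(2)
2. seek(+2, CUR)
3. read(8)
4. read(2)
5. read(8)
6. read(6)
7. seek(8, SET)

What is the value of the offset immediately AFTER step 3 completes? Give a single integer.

After 1 (read(2)): returned '66', offset=2
After 2 (seek(+2, CUR)): offset=4
After 3 (read(8)): returned 'MMA48Y0P', offset=12

Answer: 12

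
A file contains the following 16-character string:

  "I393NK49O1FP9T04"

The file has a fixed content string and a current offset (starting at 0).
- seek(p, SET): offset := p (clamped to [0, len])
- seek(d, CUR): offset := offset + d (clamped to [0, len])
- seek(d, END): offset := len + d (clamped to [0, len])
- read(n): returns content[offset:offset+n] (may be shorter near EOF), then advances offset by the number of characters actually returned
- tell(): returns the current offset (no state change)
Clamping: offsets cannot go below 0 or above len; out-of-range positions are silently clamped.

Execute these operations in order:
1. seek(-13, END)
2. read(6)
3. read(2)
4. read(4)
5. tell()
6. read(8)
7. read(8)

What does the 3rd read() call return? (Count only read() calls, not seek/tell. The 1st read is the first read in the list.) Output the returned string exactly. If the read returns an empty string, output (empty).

After 1 (seek(-13, END)): offset=3
After 2 (read(6)): returned '3NK49O', offset=9
After 3 (read(2)): returned '1F', offset=11
After 4 (read(4)): returned 'P9T0', offset=15
After 5 (tell()): offset=15
After 6 (read(8)): returned '4', offset=16
After 7 (read(8)): returned '', offset=16

Answer: P9T0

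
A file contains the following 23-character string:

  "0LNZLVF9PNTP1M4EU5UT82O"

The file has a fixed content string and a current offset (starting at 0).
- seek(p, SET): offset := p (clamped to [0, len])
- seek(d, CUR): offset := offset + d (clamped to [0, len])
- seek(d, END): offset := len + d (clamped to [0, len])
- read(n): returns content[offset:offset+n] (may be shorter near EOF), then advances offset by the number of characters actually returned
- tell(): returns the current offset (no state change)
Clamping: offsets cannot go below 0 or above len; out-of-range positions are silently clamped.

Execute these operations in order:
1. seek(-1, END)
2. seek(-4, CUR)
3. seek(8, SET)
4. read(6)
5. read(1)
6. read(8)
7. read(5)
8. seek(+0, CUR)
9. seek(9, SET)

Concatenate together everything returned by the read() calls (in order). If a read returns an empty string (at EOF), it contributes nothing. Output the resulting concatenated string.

Answer: PNTP1M4EU5UT82O

Derivation:
After 1 (seek(-1, END)): offset=22
After 2 (seek(-4, CUR)): offset=18
After 3 (seek(8, SET)): offset=8
After 4 (read(6)): returned 'PNTP1M', offset=14
After 5 (read(1)): returned '4', offset=15
After 6 (read(8)): returned 'EU5UT82O', offset=23
After 7 (read(5)): returned '', offset=23
After 8 (seek(+0, CUR)): offset=23
After 9 (seek(9, SET)): offset=9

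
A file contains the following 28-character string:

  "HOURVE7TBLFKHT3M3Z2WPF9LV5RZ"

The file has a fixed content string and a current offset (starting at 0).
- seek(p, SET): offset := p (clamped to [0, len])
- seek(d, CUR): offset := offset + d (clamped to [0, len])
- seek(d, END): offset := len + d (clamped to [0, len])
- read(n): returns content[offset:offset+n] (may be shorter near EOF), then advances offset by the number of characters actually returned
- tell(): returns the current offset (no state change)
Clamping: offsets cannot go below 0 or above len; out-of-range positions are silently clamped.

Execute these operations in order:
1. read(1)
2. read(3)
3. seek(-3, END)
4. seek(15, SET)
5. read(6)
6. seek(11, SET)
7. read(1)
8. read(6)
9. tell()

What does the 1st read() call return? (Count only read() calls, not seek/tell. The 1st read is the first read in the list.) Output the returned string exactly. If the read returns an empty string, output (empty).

Answer: H

Derivation:
After 1 (read(1)): returned 'H', offset=1
After 2 (read(3)): returned 'OUR', offset=4
After 3 (seek(-3, END)): offset=25
After 4 (seek(15, SET)): offset=15
After 5 (read(6)): returned 'M3Z2WP', offset=21
After 6 (seek(11, SET)): offset=11
After 7 (read(1)): returned 'K', offset=12
After 8 (read(6)): returned 'HT3M3Z', offset=18
After 9 (tell()): offset=18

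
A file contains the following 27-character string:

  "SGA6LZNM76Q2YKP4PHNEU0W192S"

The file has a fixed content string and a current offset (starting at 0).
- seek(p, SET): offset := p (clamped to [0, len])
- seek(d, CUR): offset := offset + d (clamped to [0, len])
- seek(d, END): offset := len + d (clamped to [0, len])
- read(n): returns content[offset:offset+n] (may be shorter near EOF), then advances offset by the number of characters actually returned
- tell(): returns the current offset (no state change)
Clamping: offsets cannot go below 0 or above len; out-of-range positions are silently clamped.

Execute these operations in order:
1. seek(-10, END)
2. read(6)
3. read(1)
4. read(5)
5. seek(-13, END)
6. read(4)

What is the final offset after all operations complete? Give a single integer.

After 1 (seek(-10, END)): offset=17
After 2 (read(6)): returned 'HNEU0W', offset=23
After 3 (read(1)): returned '1', offset=24
After 4 (read(5)): returned '92S', offset=27
After 5 (seek(-13, END)): offset=14
After 6 (read(4)): returned 'P4PH', offset=18

Answer: 18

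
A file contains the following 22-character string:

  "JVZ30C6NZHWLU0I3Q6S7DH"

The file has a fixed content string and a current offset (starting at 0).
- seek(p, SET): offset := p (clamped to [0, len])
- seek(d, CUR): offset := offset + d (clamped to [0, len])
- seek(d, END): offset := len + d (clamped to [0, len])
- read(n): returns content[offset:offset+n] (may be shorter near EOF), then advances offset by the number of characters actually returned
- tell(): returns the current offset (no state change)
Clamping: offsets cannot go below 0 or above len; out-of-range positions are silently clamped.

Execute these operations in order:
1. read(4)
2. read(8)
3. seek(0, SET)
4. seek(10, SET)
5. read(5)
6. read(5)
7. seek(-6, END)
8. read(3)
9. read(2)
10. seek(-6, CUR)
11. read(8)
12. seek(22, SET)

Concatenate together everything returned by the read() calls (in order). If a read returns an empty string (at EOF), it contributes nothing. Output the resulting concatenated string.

Answer: JVZ30C6NZHWLWLU0I3Q6S7Q6S7D3Q6S7DH

Derivation:
After 1 (read(4)): returned 'JVZ3', offset=4
After 2 (read(8)): returned '0C6NZHWL', offset=12
After 3 (seek(0, SET)): offset=0
After 4 (seek(10, SET)): offset=10
After 5 (read(5)): returned 'WLU0I', offset=15
After 6 (read(5)): returned '3Q6S7', offset=20
After 7 (seek(-6, END)): offset=16
After 8 (read(3)): returned 'Q6S', offset=19
After 9 (read(2)): returned '7D', offset=21
After 10 (seek(-6, CUR)): offset=15
After 11 (read(8)): returned '3Q6S7DH', offset=22
After 12 (seek(22, SET)): offset=22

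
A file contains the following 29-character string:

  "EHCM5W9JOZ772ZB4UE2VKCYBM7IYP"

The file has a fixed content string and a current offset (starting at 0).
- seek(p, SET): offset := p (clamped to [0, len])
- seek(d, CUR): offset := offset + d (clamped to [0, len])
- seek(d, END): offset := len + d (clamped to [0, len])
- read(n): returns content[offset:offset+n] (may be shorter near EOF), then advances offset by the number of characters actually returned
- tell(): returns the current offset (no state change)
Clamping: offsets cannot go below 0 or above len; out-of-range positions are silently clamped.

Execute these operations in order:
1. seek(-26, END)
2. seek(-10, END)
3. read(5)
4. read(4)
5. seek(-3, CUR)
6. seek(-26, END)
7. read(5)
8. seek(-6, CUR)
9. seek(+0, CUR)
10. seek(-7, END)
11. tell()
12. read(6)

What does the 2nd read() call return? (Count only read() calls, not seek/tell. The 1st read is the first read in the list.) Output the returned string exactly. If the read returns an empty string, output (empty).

After 1 (seek(-26, END)): offset=3
After 2 (seek(-10, END)): offset=19
After 3 (read(5)): returned 'VKCYB', offset=24
After 4 (read(4)): returned 'M7IY', offset=28
After 5 (seek(-3, CUR)): offset=25
After 6 (seek(-26, END)): offset=3
After 7 (read(5)): returned 'M5W9J', offset=8
After 8 (seek(-6, CUR)): offset=2
After 9 (seek(+0, CUR)): offset=2
After 10 (seek(-7, END)): offset=22
After 11 (tell()): offset=22
After 12 (read(6)): returned 'YBM7IY', offset=28

Answer: M7IY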